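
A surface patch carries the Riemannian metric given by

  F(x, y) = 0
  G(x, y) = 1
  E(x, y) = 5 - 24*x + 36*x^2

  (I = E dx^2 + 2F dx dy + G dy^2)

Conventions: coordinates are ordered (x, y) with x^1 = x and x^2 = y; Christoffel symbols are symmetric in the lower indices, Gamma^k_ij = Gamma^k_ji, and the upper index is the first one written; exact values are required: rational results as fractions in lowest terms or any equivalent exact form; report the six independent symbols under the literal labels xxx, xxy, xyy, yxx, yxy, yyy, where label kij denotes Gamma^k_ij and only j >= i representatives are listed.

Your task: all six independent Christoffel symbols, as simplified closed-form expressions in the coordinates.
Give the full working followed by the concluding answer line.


E = 5 - 24*x + 36*x^2; F = 0; G = 1
Gamma^k_ij = (1/2) g^{kl} (d_i g_jl + d_j g_il - d_l g_ij), with g^inv = (1/(EG-F^2)) [[G, -F], [-F, E]]
first partials: E_x = -24 + 72*x, E_y = 0, F_x = 0, F_y = 0, G_x = 0, G_y = 0
D = EG - F^2 = 5 - 24*x + 36*x^2
expanded: Gamma^x_xx = (G E_x - 2F F_x + F E_y)/(2D), Gamma^x_xy = (G E_y - F G_x)/(2D), Gamma^x_yy = (2G F_y - G G_x - F G_y)/(2D), Gamma^y_xx = (2E F_x - E E_y - F E_x)/(2D), Gamma^y_xy = (E G_x - F E_y)/(2D), Gamma^y_yy = (E G_y - 2F F_y + F G_x)/(2D); substitute and cancel common factors

Answer: Gamma_xxx = (36*x - 12)/(36*x^2 - 24*x + 5), Gamma_xxy = 0, Gamma_xyy = 0, Gamma_yxx = 0, Gamma_yxy = 0, Gamma_yyy = 0


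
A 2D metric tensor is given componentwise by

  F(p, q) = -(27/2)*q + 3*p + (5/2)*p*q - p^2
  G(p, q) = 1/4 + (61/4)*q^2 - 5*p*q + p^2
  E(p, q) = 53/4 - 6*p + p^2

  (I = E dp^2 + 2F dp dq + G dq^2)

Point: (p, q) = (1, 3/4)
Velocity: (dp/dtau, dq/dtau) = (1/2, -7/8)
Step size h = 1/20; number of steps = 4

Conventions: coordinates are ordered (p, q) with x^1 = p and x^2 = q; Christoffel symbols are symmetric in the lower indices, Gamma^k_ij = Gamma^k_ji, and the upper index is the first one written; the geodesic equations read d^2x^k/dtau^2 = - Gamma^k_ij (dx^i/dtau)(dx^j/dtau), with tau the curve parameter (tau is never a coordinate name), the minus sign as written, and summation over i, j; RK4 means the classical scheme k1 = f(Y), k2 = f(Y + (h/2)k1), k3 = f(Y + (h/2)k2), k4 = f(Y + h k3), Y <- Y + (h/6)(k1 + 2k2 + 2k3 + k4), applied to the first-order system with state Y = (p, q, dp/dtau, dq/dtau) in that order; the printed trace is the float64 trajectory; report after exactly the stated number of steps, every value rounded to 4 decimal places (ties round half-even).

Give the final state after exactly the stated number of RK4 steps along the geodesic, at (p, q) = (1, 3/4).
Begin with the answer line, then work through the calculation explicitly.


Answer: p = 1.1051, q = 0.5447, dp/dtau = 0.6001, dq/dtau = -1.1703

f(Y) = (dp/dtau, dq/dtau, -Gamma^p_ij Y'^i Y'^j, -Gamma^q_ij Y'^i Y'^j) with the Gammas evaluated at the stage position; h = 0.050000; intermediate values shown to 6 dp
step 0: p = 1.0000, q = 0.7500, dp/dtau = 0.5000, dq/dtau = -0.8750
step 1:
  k1: at (p, q) = (1.000000, 0.750000), (dp/dtau, dq/dtau) = (0.500000, -0.875000); Gamma_ppp = 0.524498, Gamma_ppq = -0.493479, Gamma_pqq = -0.512689, Gamma_qpp = 1.012337, Gamma_qpq = -0.651392, Gamma_qqq = 0.943250; k1 = (0.500000, -0.875000, -0.170391, -1.545228)
  k2: at (p, q) = (1.012500, 0.728125), (dp/dtau, dq/dtau) = (0.495740, -0.913631); Gamma_ppp = 0.500435, Gamma_ppq = -0.445370, Gamma_pqq = -0.594150, Gamma_qpp = 1.019562, Gamma_qpq = -0.611305, Gamma_qqq = 0.885265; k2 = (0.495740, -0.913631, -0.030474, -1.543264)
  k3: at (p, q) = (1.012394, 0.727159), (dp/dtau, dq/dtau) = (0.499238, -0.913582); Gamma_ppp = 0.499928, Gamma_ppq = -0.443699, Gamma_pqq = -0.596739, Gamma_qpp = 1.020678, Gamma_qpq = -0.610093, Gamma_qqq = 0.883623; k3 = (0.499238, -0.913582, -0.031282, -1.548412)
  k4: at (p, q) = (1.024962, 0.704321), (dp/dtau, dq/dtau) = (0.498436, -0.952421); Gamma_ppp = 0.473659, Gamma_ppq = -0.394719, Gamma_pqq = -0.677563, Gamma_qpp = 1.027555, Gamma_qpq = -0.566496, Gamma_qqq = 0.823894; k4 = (0.498436, -0.952421, 0.122183, -1.540497)
  Y <- Y + (h/6)(k1 + 2k2 + 2k3 + k4): p = 1.0249, q = 0.7043, dp/dtau = 0.4986, dq/dtau = -0.9522
step 2:
  k1: at (p, q) = (1.024903, 0.704318), (dp/dtau, dq/dtau) = (0.498569, -0.952242); Gamma_ppp = 0.473710, Gamma_ppq = -0.394752, Gamma_pqq = -0.677489, Gamma_qpp = 1.027635, Gamma_qpq = -0.566546, Gamma_qqq = 0.823971; k1 = (0.498569, -0.952242, 0.121749, -1.540534)
  k2: at (p, q) = (1.037367, 0.680512), (dp/dtau, dq/dtau) = (0.501613, -0.990756); Gamma_ppp = 0.445321, Gamma_ppq = -0.345347, Gamma_pqq = -0.756980, Gamma_qpp = 1.034255, Gamma_qpq = -0.519483, Gamma_qqq = 0.763016; k2 = (0.501613, -0.990756, 0.287741, -1.525549)
  k3: at (p, q) = (1.037444, 0.679549), (dp/dtau, dq/dtau) = (0.505763, -0.990381); Gamma_ppp = 0.444533, Gamma_ppq = -0.343652, Gamma_pqq = -0.759524, Gamma_qpp = 1.035088, Gamma_qpq = -0.517943, Gamma_qqq = 0.761170; k3 = (0.505763, -0.990381, 0.287004, -1.530241)
  k4: at (p, q) = (1.050191, 0.654799), (dp/dtau, dq/dtau) = (0.512919, -1.028754); Gamma_ppp = 0.413513, Gamma_ppq = -0.294120, Gamma_pqq = -0.837376, Gamma_qpp = 1.040679, Gamma_qpq = -0.466824, Gamma_qqq = 0.698877; k4 = (0.512919, -1.028754, 0.467040, -1.506091)
  Y <- Y + (h/6)(k1 + 2k2 + 2k3 + k4): p = 1.0501, q = 0.6548, dp/dtau = 0.5131, dq/dtau = -1.0286
step 3:
  k1: at (p, q) = (1.050122, 0.654791), (dp/dtau, dq/dtau) = (0.513055, -1.028561); Gamma_ppp = 0.413571, Gamma_ppq = -0.294149, Gamma_pqq = -0.837303, Gamma_qpp = 1.040789, Gamma_qpq = -0.466879, Gamma_qqq = 0.698961; k1 = (0.513055, -1.028561, 0.466502, -1.506170)
  k2: at (p, q) = (1.062948, 0.629077), (dp/dtau, dq/dtau) = (0.524717, -1.066215); Gamma_ppp = 0.380062, Gamma_ppq = -0.245053, Gamma_pqq = -0.912802, Gamma_qpp = 1.045467, Gamma_qpq = -0.411804, Gamma_qqq = 0.635989; k2 = (0.524717, -1.066215, 0.658850, -1.471625)
  k3: at (p, q) = (1.063240, 0.628135), (dp/dtau, dq/dtau) = (0.529526, -1.065351); Gamma_ppp = 0.378970, Gamma_ppq = -0.243405, Gamma_pqq = -0.915241, Gamma_qpp = 1.045880, Gamma_qpq = -0.409918, Gamma_qqq = 0.633963; k3 = (0.529526, -1.065351, 0.657887, -1.475289)
  k4: at (p, q) = (1.076598, 0.601523), (dp/dtau, dq/dtau) = (0.545949, -1.102325); Gamma_ppp = 0.342487, Gamma_ppq = -0.195282, Gamma_pqq = -0.988007, Gamma_qpp = 1.048560, Gamma_qpq = -0.350360, Gamma_qqq = 0.570358; k4 = (0.545949, -1.102325, 0.863419, -1.427291)
  Y <- Y + (h/6)(k1 + 2k2 + 2k3 + k4): p = 1.0765, q = 0.6015, dp/dtau = 0.5461, dq/dtau = -1.1021
step 4:
  k1: at (p, q) = (1.076518, 0.601507), (dp/dtau, dq/dtau) = (0.546083, -1.102121); Gamma_ppp = 0.342547, Gamma_ppq = -0.195303, Gamma_pqq = -0.987938, Gamma_qpp = 1.048706, Gamma_qpq = -0.350411, Gamma_qqq = 0.570445; k1 = (0.546083, -1.102121, 0.862784, -1.427424)
  k2: at (p, q) = (1.090170, 0.573954), (dp/dtau, dq/dtau) = (0.567653, -1.137807); Gamma_ppp = 0.303321, Gamma_ppq = -0.148843, Gamma_pqq = -1.057304, Gamma_qpp = 1.049541, Gamma_qpq = -0.286558, Gamma_qqq = 0.507025; k2 = (0.567653, -1.137807, 1.078782, -1.364754)
  k3: at (p, q) = (1.090709, 0.573062), (dp/dtau, dq/dtau) = (0.573053, -1.136240); Gamma_ppp = 0.301936, Gamma_ppq = -0.147349, Gamma_pqq = -1.059567, Gamma_qpp = 1.049362, Gamma_qpq = -0.284358, Gamma_qqq = 0.504878; k3 = (0.573053, -1.136240, 1.076908, -1.366723)
  k4: at (p, q) = (1.105170, 0.544695), (dp/dtau, dq/dtau) = (0.599928, -1.170458); Gamma_ppp = 0.259631, Gamma_ppq = -0.103386, Gamma_pqq = -1.125125, Gamma_qpp = 1.046909, Gamma_qpq = -0.215907, Gamma_qqq = 0.441918; k4 = (0.599928, -1.170458, 1.302750, -1.285428)
  Y <- Y + (h/6)(k1 + 2k2 + 2k3 + k4): p = 1.1051, q = 0.5447, dp/dtau = 0.6001, dq/dtau = -1.1703


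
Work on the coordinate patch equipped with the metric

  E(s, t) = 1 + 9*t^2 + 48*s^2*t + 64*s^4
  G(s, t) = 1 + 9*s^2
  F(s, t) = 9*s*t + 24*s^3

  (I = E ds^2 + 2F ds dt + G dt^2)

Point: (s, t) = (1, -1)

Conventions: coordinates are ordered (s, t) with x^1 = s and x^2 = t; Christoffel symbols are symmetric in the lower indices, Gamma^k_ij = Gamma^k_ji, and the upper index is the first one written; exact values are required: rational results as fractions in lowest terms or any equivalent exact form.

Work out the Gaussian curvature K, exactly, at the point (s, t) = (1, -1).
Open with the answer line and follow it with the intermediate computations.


Answer: K = -9/1225

E = 26, F = 15, G = 10, EG - F^2 = 35 at the point
E_s = 160, E_t = 30, F_s = 63, F_t = 9, G_s = 18, G_t = 0
E_tt = 18, F_st = 9, G_ss = 18
K follows from Brioschi's formula, (det M1 - det M2)/(EG - F^2)^2.
M1 = [[-E_tt/2 + F_st - G_ss/2, E_s/2, F_s - E_t/2], [F_t - G_s/2, E, F], [G_t/2, F, G]] = [[-9, 80, 48], [0, 26, 15], [0, 15, 10]]; det M1 = -315
M2 = [[0, E_t/2, G_s/2], [E_t/2, E, F], [G_s/2, F, G]] = [[0, 15, 9], [15, 26, 15], [9, 15, 10]]; det M2 = -306
det M1 - det M2 = -9; K = -9 / (35)^2 = -9/1225


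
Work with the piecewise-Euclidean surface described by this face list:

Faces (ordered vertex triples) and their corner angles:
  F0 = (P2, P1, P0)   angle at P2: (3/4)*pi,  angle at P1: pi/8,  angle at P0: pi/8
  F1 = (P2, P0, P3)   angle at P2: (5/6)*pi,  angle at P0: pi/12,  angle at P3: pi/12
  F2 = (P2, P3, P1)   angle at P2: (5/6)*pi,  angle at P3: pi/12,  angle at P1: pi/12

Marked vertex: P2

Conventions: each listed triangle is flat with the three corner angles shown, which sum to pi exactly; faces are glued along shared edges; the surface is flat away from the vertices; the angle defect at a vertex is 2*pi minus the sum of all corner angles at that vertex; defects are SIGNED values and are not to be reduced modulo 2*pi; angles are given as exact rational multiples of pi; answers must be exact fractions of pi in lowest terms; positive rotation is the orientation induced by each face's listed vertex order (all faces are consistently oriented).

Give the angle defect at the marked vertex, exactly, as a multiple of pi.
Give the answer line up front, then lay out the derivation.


Answer: defect(P2) = (-5/12)*pi

Sum of corner angles at P2: (29/12)*pi
defect = 2*pi - (29/12)*pi


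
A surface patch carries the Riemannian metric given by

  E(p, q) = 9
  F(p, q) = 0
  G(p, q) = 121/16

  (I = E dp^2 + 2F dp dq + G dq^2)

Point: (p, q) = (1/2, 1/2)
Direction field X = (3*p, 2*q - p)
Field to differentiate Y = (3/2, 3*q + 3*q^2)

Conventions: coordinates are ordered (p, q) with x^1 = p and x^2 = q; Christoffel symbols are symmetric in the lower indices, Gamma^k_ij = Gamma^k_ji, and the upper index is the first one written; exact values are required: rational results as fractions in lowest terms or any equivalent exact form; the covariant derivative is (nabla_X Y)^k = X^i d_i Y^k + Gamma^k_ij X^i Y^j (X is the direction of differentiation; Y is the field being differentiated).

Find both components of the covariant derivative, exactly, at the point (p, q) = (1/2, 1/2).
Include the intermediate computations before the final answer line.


E = 9, F = 0, G = 121/16 at the point
E_p = 0, E_q = 0, F_p = 0, F_q = 0, G_p = 0, G_q = 0
EG - F^2 = 1089/16;  g^inv = (16/1089) * [[121/16, 0], [0, 9]]
first-kind symbols [ij,l] = (1/2)(d_i g_jl + d_j g_il - d_l g_ij): [pp,p] = E_p/2 = 0, [pp,q] = F_p - E_q/2 = 0, [pq,p] = E_q/2 = 0, [pq,q] = G_p/2 = 0, [qq,p] = F_q - G_p/2 = 0, [qq,q] = G_q/2 = 0
Gamma^p_ij = (G*[ij,p] - F*[ij,q])/(EG - F^2), Gamma^q_ij = (E*[ij,q] - F*[ij,p])/(EG - F^2)
Gamma_ppp = 0, Gamma_ppq = 0, Gamma_pqq = 0, Gamma_qpp = 0, Gamma_qpq = 0, Gamma_qqq = 0
X = (3/2, 1/2), Y = (3/2, 9/4) at the point

Answer: (nabla_X Y)^p = 0, (nabla_X Y)^q = 3


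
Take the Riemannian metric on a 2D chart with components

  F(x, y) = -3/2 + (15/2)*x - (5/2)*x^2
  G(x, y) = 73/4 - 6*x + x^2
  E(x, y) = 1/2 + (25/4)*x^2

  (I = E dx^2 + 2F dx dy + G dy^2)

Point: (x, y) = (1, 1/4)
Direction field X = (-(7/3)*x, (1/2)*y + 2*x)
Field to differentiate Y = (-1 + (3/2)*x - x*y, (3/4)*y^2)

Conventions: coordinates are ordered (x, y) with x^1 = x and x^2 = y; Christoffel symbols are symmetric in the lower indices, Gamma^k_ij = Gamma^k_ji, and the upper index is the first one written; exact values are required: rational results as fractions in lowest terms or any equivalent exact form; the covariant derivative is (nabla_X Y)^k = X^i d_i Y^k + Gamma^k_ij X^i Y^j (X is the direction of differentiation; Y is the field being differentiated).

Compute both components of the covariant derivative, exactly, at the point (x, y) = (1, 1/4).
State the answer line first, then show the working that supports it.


Answer: (nabla_X Y)^x = -69001/12480, (nabla_X Y)^y = 9383/12480

E = 27/4, F = 7/2, G = 53/4 at the point
E_x = 25/2, E_y = 0, F_x = 5/2, F_y = 0, G_x = -4, G_y = 0
EG - F^2 = 1235/16;  g^inv = (16/1235) * [[53/4, -7/2], [-7/2, 27/4]]
first-kind symbols [ij,l] = (1/2)(d_i g_jl + d_j g_il - d_l g_ij): [xx,x] = E_x/2 = 25/4, [xx,y] = F_x - E_y/2 = 5/2, [xy,x] = E_y/2 = 0, [xy,y] = G_x/2 = -2, [yy,x] = F_y - G_x/2 = 2, [yy,y] = G_y/2 = 0
Gamma^x_ij = (G*[ij,x] - F*[ij,y])/(EG - F^2), Gamma^y_ij = (E*[ij,y] - F*[ij,x])/(EG - F^2)
Gamma_xxx = 237/247, Gamma_xxy = 112/1235, Gamma_xyy = 424/1235, Gamma_yxx = -16/247, Gamma_yxy = -216/1235, Gamma_yyy = -112/1235
X = (-7/3, 17/8), Y = (1/4, 3/64) at the point


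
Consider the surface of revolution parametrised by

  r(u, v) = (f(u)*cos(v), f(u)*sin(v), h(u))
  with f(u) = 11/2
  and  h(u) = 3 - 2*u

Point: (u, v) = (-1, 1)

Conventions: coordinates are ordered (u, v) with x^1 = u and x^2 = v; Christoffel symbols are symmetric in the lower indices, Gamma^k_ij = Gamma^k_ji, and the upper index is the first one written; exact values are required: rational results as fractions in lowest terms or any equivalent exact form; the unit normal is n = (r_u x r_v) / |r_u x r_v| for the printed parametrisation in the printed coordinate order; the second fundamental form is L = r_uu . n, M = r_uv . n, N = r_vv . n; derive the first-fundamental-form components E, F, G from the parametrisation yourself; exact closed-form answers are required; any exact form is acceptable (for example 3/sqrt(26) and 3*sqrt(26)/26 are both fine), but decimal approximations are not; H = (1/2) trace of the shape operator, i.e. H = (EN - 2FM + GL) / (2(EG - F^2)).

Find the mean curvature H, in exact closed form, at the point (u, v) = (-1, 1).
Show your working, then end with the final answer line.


f = 11/2, f' = 0, f'' = 0, h' = -2, h'' = 0
E = 4, F = 0, G = 121/4; answer radicand W^2 = 4
unnormalised second-form numerators: l = 0, m = 0, n = -11; L = l/sqrt(4), and similarly M = m/sqrt(W^2), N = n/sqrt(W^2)
H = (E*n - 2*F*m + G*l) / (2*(EG - F^2)*sqrt(W^2)); E*n - 2*F*m + G*l = -44, EG - F^2 = 121, so H = (-2/11)/sqrt(4)

Answer: H = -1/11


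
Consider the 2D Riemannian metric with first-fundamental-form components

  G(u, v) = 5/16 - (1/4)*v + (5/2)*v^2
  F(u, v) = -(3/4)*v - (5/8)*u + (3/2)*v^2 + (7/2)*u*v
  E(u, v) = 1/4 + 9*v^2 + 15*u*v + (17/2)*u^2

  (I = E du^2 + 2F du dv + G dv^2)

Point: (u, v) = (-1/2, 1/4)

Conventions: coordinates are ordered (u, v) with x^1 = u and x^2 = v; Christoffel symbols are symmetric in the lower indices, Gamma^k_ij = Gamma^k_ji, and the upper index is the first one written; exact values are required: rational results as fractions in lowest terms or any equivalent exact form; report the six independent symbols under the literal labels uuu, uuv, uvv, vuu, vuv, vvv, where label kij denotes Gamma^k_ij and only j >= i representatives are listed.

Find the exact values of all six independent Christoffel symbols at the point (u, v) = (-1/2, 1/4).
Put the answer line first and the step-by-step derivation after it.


Answer: Gamma_uuu = -596/393, Gamma_uuv = -208/131, Gamma_uvv = -616/393, Gamma_vuu = 1372/393, Gamma_vuv = -112/131, Gamma_vvv = 152/393

E = 17/16, F = -7/32, G = 13/32 at the point
E_u = -19/4, E_v = -3, F_u = 1/4, F_v = -7/4, G_u = 0, G_v = 1
EG - F^2 = 393/1024;  g^inv = (1024/393) * [[13/32, 7/32], [7/32, 17/16]]
first-kind symbols [ij,l] = (1/2)(d_i g_jl + d_j g_il - d_l g_ij): [uu,u] = E_u/2 = -19/8, [uu,v] = F_u - E_v/2 = 7/4, [uv,u] = E_v/2 = -3/2, [uv,v] = G_u/2 = 0, [vv,u] = F_v - G_u/2 = -7/4, [vv,v] = G_v/2 = 1/2
Gamma^u_ij = (G*[ij,u] - F*[ij,v])/(EG - F^2), Gamma^v_ij = (E*[ij,v] - F*[ij,u])/(EG - F^2)


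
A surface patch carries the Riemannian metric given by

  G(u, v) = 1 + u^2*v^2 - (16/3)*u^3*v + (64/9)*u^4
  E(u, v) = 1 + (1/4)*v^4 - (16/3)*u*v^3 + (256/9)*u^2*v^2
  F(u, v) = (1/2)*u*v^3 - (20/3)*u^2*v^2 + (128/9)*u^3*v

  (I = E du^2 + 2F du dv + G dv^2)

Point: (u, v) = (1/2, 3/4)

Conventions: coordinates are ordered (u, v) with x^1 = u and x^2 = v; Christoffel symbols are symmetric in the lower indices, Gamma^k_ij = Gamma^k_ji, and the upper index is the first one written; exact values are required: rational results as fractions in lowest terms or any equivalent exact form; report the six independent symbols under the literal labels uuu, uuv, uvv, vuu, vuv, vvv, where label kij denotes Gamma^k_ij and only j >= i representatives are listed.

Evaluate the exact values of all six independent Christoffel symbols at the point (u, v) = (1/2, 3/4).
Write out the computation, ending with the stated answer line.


E = 4049/1024, F = 385/768, G = 625/576 at the point
E_u = 55/4, E_v = 1265/192, F_u = 571/128, F_v = -173/576, G_u = 161/144, G_v = -7/24
EG - F^2 = 37225/9216;  g^inv = (9216/37225) * [[625/576, -385/768], [-385/768, 4049/1024]]
first-kind symbols [ij,l] = (1/2)(d_i g_jl + d_j g_il - d_l g_ij): [uu,u] = E_u/2 = 55/8, [uu,v] = F_u - E_v/2 = 7/6, [uv,u] = E_v/2 = 1265/384, [uv,v] = G_u/2 = 161/288, [vv,u] = F_v - G_u/2 = -55/64, [vv,v] = G_v/2 = -7/48
Gamma^u_ij = (G*[ij,u] - F*[ij,v])/(EG - F^2), Gamma^v_ij = (E*[ij,v] - F*[ij,u])/(EG - F^2)

Answer: Gamma_uuu = 12672/7445, Gamma_uuv = 6072/7445, Gamma_uvv = -1584/7445, Gamma_vuu = 10752/37225, Gamma_vuv = 5152/37225, Gamma_vvv = -1344/37225


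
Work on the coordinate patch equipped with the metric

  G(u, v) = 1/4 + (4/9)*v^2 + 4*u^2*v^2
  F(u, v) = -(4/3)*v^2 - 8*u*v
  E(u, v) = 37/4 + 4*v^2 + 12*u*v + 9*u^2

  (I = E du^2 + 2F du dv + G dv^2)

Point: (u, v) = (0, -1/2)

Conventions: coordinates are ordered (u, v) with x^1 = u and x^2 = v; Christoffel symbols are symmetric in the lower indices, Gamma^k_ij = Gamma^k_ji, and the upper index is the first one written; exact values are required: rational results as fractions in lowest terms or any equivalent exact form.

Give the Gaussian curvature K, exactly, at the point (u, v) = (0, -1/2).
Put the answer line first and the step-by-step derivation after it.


Answer: K = -684432/267289

E = 41/4, F = -1/3, G = 13/36, EG - F^2 = 517/144 at the point
E_u = -6, E_v = -4, F_u = 4, F_v = 4/3, G_u = 0, G_v = -4/9
E_vv = 8, F_uv = -8, G_uu = 2
K follows from Brioschi's formula, (det M1 - det M2)/(EG - F^2)^2.
M1 = [[-E_vv/2 + F_uv - G_uu/2, E_u/2, F_u - E_v/2], [F_v - G_u/2, E, F], [G_v/2, F, G]] = [[-13, -3, 6], [4/3, 41/4, -1/3], [-2/9, -1/3, 13/36]]; det M1 = -4961/144
M2 = [[0, E_v/2, G_u/2], [E_v/2, E, F], [G_u/2, F, G]] = [[0, -2, 0], [-2, 41/4, -1/3], [0, -1/3, 13/36]]; det M2 = -13/9
det M1 - det M2 = -4753/144; K = -4753/144 / (517/144)^2 = -684432/267289


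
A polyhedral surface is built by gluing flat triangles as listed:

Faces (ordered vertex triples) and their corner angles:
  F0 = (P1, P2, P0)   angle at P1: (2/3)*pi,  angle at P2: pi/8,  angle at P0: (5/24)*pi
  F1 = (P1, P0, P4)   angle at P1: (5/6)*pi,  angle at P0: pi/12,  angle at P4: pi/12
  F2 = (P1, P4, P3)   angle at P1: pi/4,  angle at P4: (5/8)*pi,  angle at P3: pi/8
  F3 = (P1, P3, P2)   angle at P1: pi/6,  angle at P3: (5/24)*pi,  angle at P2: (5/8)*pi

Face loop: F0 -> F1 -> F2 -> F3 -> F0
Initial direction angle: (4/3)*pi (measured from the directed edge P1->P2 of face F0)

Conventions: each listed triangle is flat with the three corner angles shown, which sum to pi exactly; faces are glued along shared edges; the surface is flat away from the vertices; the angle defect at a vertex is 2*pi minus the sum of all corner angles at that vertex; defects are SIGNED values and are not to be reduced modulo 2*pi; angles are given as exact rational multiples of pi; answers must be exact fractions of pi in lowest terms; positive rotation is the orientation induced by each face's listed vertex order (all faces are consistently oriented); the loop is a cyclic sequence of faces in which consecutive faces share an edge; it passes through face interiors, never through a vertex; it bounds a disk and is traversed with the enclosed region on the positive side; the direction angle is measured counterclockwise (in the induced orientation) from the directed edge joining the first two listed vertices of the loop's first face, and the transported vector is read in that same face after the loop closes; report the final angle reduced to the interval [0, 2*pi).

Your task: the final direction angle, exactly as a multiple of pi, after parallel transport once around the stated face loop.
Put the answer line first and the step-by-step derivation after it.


Answer: final direction angle = (17/12)*pi

enclosed vertex P1: corner angles sum to (23/12)*pi, defect = 2*pi - (23/12)*pi = pi/12
holonomy = initial angle + sum of enclosed defects (mod 2*pi), positive in the induced orientation
final angle = (4/3)*pi + pi/12 = (17/12)*pi (mod 2*pi)


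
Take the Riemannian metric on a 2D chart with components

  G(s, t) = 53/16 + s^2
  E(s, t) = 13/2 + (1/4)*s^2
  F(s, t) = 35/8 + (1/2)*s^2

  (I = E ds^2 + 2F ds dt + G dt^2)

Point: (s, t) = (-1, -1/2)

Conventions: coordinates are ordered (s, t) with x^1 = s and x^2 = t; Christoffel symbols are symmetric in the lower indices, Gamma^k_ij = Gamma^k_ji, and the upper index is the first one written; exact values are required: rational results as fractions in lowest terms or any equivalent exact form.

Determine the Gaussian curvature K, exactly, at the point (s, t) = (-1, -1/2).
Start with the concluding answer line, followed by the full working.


Answer: K = -272/3249

E = 27/4, F = 39/8, G = 69/16, EG - F^2 = 171/32 at the point
E_s = -1/2, E_t = 0, F_s = -1, F_t = 0, G_s = -2, G_t = 0
E_tt = 0, F_st = 0, G_ss = 2
The intrinsic route: Brioschi's K = (det M1 - det M2)/(EG - F^2)^2.
M1 = [[-E_tt/2 + F_st - G_ss/2, E_s/2, F_s - E_t/2], [F_t - G_s/2, E, F], [G_t/2, F, G]] = [[-1, -1/4, -1], [1, 27/4, 39/8], [0, 39/8, 69/16]]; det M1 = -585/64
M2 = [[0, E_t/2, G_s/2], [E_t/2, E, F], [G_s/2, F, G]] = [[0, 0, -1], [0, 27/4, 39/8], [-1, 39/8, 69/16]]; det M2 = -27/4
det M1 - det M2 = -153/64; K = -153/64 / (171/32)^2 = -272/3249


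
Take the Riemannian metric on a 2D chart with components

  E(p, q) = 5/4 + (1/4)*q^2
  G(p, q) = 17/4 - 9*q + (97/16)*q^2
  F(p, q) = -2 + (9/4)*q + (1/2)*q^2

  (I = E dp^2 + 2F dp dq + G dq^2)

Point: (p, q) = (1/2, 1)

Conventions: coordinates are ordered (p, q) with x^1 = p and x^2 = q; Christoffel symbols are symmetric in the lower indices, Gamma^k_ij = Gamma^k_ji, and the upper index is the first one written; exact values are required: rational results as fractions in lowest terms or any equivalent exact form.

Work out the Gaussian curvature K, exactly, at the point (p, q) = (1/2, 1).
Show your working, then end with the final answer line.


E = 3/2, F = 3/4, G = 21/16, EG - F^2 = 45/32 at the point
E_p = 0, E_q = 1/2, F_p = 0, F_q = 13/4, G_p = 0, G_q = 25/8
E_qq = 1/2, F_pq = 0, G_pp = 0
Compute both Brioschi determinants and normalise by (EG - F^2)^2.
M1 = [[-E_qq/2 + F_pq - G_pp/2, E_p/2, F_p - E_q/2], [F_q - G_p/2, E, F], [G_q/2, F, G]] = [[-1/4, 0, -1/4], [13/4, 3/2, 3/4], [25/16, 3/4, 21/16]]; det M1 = -3/8
M2 = [[0, E_q/2, G_p/2], [E_q/2, E, F], [G_p/2, F, G]] = [[0, 1/4, 0], [1/4, 3/2, 3/4], [0, 3/4, 21/16]]; det M2 = -21/256
det M1 - det M2 = -75/256; K = -75/256 / (45/32)^2 = -4/27

Answer: K = -4/27


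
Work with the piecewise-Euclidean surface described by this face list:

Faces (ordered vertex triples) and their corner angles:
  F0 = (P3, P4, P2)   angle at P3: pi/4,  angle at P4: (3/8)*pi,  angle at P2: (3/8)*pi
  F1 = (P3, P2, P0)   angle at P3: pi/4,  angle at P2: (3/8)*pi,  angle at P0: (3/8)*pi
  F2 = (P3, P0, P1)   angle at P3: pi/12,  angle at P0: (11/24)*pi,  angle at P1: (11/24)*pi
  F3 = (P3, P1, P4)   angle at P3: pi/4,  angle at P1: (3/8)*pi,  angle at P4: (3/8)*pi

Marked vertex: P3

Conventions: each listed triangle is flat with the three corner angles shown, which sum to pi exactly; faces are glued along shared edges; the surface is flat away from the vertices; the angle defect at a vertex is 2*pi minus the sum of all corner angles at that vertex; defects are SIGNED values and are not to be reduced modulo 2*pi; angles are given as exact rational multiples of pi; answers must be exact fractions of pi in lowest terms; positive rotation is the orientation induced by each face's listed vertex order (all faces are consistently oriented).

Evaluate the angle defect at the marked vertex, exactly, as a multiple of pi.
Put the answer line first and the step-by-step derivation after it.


Answer: defect(P3) = (7/6)*pi

Sum of corner angles at P3: (5/6)*pi
defect = 2*pi - (5/6)*pi


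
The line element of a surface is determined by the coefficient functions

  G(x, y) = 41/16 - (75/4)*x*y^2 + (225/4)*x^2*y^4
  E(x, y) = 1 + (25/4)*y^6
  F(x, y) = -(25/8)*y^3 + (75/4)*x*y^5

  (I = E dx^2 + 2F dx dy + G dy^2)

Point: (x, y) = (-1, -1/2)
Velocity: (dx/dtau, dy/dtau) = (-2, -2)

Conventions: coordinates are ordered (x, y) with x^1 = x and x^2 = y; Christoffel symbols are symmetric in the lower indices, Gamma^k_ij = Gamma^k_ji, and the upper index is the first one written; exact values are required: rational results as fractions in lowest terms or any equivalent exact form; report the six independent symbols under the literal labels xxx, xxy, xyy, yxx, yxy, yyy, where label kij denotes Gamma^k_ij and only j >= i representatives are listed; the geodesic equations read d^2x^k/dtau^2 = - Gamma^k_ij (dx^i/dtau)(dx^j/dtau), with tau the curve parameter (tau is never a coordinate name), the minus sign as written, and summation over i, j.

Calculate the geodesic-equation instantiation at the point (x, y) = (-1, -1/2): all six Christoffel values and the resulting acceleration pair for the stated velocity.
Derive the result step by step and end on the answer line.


E = 281/256, F = 125/128, G = 689/64 at the point
E_x = 0, E_y = -75/64, F_x = -75/128, F_y = -525/64, G_x = -375/32, G_y = -375/8
EG - F^2 = 2781/256;  g^inv = (256/2781) * [[689/64, -125/128], [-125/128, 281/256]]
first-kind symbols [ij,l] = (1/2)(d_i g_jl + d_j g_il - d_l g_ij): [xx,x] = E_x/2 = 0, [xx,y] = F_x - E_y/2 = 0, [xy,x] = E_y/2 = -75/128, [xy,y] = G_x/2 = -375/64, [yy,x] = F_y - G_x/2 = -75/32, [yy,y] = G_y/2 = -375/16
Gamma^x_ij = (G*[ij,x] - F*[ij,y])/(EG - F^2), Gamma^y_ij = (E*[ij,y] - F*[ij,x])/(EG - F^2)
Gamma_xxx = 0, Gamma_xxy = -50/927, Gamma_xyy = -200/927, Gamma_yxx = 0, Gamma_yxy = -500/927, Gamma_yyy = -2000/927
d^2x/dtau^2 = -(Gamma_xxx*(-2)^2 + 2*Gamma_xxy*(-2)*(-2) + Gamma_xyy*(-2)^2) = 400/309
d^2y/dtau^2 = -(Gamma_yxx*(-2)^2 + 2*Gamma_yxy*(-2)*(-2) + Gamma_yyy*(-2)^2) = 4000/309

Answer: Gamma_xxx = 0, Gamma_xxy = -50/927, Gamma_xyy = -200/927, Gamma_yxx = 0, Gamma_yxy = -500/927, Gamma_yyy = -2000/927; accelerations (d^2x/dtau^2, d^2y/dtau^2) = (400/309, 4000/309)


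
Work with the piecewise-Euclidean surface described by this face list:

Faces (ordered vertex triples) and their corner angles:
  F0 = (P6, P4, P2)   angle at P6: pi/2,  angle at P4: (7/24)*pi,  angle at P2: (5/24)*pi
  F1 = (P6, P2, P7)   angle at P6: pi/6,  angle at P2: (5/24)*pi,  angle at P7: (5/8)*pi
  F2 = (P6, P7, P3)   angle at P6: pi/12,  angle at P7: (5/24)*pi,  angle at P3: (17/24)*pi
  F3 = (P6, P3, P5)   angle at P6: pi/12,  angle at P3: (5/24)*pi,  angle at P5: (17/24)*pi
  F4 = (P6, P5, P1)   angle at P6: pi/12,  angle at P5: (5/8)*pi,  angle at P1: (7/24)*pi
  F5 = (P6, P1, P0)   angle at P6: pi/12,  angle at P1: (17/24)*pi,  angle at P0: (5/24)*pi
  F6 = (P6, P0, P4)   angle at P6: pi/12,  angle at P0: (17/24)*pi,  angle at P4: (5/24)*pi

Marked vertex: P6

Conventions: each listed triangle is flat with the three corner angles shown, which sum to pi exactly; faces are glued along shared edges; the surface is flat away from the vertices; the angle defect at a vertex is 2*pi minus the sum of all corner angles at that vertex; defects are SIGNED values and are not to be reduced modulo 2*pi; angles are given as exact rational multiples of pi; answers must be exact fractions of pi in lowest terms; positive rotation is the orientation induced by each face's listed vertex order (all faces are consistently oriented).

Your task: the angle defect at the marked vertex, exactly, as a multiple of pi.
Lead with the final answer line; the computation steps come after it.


Answer: defect(P6) = (11/12)*pi

Sum of corner angles at P6: (13/12)*pi
defect = 2*pi - (13/12)*pi


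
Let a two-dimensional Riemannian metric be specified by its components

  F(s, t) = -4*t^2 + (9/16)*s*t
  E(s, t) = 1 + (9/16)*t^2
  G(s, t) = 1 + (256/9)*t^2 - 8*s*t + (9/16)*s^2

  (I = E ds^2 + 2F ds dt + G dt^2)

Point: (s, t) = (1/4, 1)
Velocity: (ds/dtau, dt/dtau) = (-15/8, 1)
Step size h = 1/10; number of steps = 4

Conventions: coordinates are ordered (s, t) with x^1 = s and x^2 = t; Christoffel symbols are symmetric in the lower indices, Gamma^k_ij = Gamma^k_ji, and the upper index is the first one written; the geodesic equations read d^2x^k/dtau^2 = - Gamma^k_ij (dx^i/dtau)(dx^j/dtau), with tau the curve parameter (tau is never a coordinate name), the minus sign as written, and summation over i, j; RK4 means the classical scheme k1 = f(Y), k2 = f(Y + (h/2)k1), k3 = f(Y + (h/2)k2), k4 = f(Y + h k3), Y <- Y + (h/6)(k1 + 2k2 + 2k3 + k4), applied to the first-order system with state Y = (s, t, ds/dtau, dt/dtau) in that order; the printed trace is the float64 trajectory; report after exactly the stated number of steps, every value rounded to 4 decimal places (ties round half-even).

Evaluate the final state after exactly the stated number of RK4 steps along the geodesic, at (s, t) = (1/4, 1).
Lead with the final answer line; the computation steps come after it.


Answer: s = -0.4884, t = 1.3179, ds/dtau = -1.8260, dt/dtau = 0.6498

f(Y) = (ds/dtau, dt/dtau, -Gamma^s_ij Y'^i Y'^j, -Gamma^t_ij Y'^i Y'^j) with the Gammas evaluated at the stage position; h = 0.100000; intermediate values shown to 6 dp
step 0: s = 0.2500, t = 1.0000, ds/dtau = -1.8750, dt/dtau = 1.0000
step 1:
  k1: at (s, t) = (0.250000, 1.000000), (ds/dtau, dt/dtau) = (-1.875000, 1.000000); Gamma_sss = 0.000000, Gamma_sst = 0.020059, Gamma_stt = -0.142643, Gamma_tss = 0.000000, Gamma_tst = -0.137628, Gamma_ttt = 0.978687; k1 = (-1.875000, 1.000000, 0.217864, -1.494792)
  k2: at (s, t) = (0.156250, 1.050000), (ds/dtau, dt/dtau) = (-1.864107, 0.925260); Gamma_sss = 0.000000, Gamma_sst = 0.018643, Gamma_stt = -0.132570, Gamma_tss = 0.000000, Gamma_tst = -0.129796, Gamma_ttt = 0.922992; k2 = (-1.864107, 0.925260, 0.177803, -1.237919)
  k3: at (s, t) = (0.156795, 1.046263), (ds/dtau, dt/dtau) = (-1.866110, 0.938104); Gamma_sss = 0.000000, Gamma_sst = 0.018710, Gamma_stt = -0.133052, Gamma_tss = 0.000000, Gamma_tst = -0.130248, Gamma_ttt = 0.926205; k3 = (-1.866110, 0.938104, 0.182600, -1.271121)
  k4: at (s, t) = (0.063389, 1.093810), (ds/dtau, dt/dtau) = (-1.856740, 0.872888); Gamma_sss = 0.000000, Gamma_sst = 0.017503, Gamma_stt = -0.124466, Gamma_tss = 0.000000, Gamma_tst = -0.123452, Gamma_ttt = 0.877879; k4 = (-1.856740, 0.872888, 0.151570, -1.069048)
  Y <- Y + (h/6)(k1 + 2k2 + 2k3 + k4): s = 0.0635, t = 1.0933, ds/dtau = -1.8568, dt/dtau = 0.8736
step 2:
  k1: at (s, t) = (0.063464, 1.093327), (ds/dtau, dt/dtau) = (-1.856829, 0.873635); Gamma_sss = 0.000000, Gamma_sst = 0.017511, Gamma_stt = -0.124521, Gamma_tss = 0.000000, Gamma_tst = -0.123505, Gamma_ttt = 0.878255; k1 = (-1.856829, 0.873635, 0.151851, -1.071013)
  k2: at (s, t) = (-0.029378, 1.137009), (ds/dtau, dt/dtau) = (-1.849237, 0.820084); Gamma_sss = 0.000000, Gamma_sst = 0.016497, Gamma_stt = -0.117315, Gamma_tss = 0.000000, Gamma_tst = -0.117742, Gamma_ttt = 0.837275; k2 = (-1.849237, 0.820084, 0.128937, -0.920216)
  k3: at (s, t) = (-0.028998, 1.134331), (ds/dtau, dt/dtau) = (-1.850382, 0.827624); Gamma_sss = 0.000000, Gamma_sst = 0.016536, Gamma_stt = -0.117587, Gamma_tss = 0.000000, Gamma_tst = -0.118009, Gamma_ttt = 0.839178; k3 = (-1.850382, 0.827624, 0.131188, -0.936248)
  k4: at (s, t) = (-0.121574, 1.176089), (ds/dtau, dt/dtau) = (-1.843711, 0.780010); Gamma_sss = 0.000000, Gamma_sst = 0.015649, Gamma_stt = -0.111282, Gamma_tss = 0.000000, Gamma_tst = -0.112900, Gamma_ttt = 0.802843; k4 = (-1.843711, 0.780010, 0.112716, -0.813187)
  Y <- Y + (h/6)(k1 + 2k2 + 2k3 + k4): s = -0.1215, t = 1.1758, ds/dtau = -1.8437, dt/dtau = 0.7803
step 3:
  k1: at (s, t) = (-0.121533, 1.175811), (ds/dtau, dt/dtau) = (-1.843749, 0.780349); Gamma_sss = 0.000000, Gamma_sst = 0.015653, Gamma_stt = -0.111307, Gamma_tss = 0.000000, Gamma_tst = -0.112925, Gamma_ttt = 0.803025; k1 = (-1.843749, 0.780349, 0.112821, -0.813944)
  k2: at (s, t) = (-0.213720, 1.214829), (ds/dtau, dt/dtau) = (-1.838108, 0.739652); Gamma_sss = 0.000000, Gamma_sst = 0.014884, Gamma_stt = -0.105841, Gamma_tss = 0.000000, Gamma_tst = -0.108459, Gamma_ttt = 0.771267; k2 = (-1.838108, 0.739652, 0.098375, -0.716863)
  k3: at (s, t) = (-0.213438, 1.212794), (ds/dtau, dt/dtau) = (-1.838830, 0.744506); Gamma_sss = 0.000000, Gamma_sst = 0.014908, Gamma_stt = -0.106009, Gamma_tss = 0.000000, Gamma_tst = -0.108633, Gamma_ttt = 0.772499; k3 = (-1.838830, 0.744506, 0.099577, -0.725628)
  k4: at (s, t) = (-0.305416, 1.250262), (ds/dtau, dt/dtau) = (-1.833791, 0.707786); Gamma_sss = 0.000000, Gamma_sst = 0.014222, Gamma_stt = -0.101134, Gamma_tss = 0.000000, Gamma_tst = -0.104608, Gamma_ttt = 0.743882; k4 = (-1.833791, 0.707786, 0.087583, -0.644205)
  Y <- Y + (h/6)(k1 + 2k2 + 2k3 + k4): s = -0.3054, t = 1.2501, ds/dtau = -1.8338, dt/dtau = 0.7080
step 4:
  k1: at (s, t) = (-0.305389, 1.250085), (ds/dtau, dt/dtau) = (-1.833811, 0.707964); Gamma_sss = 0.000000, Gamma_sst = 0.014224, Gamma_stt = -0.101148, Gamma_tss = 0.000000, Gamma_tst = -0.104622, Gamma_ttt = 0.743981; k1 = (-1.833811, 0.707964, 0.087629, -0.644549)
  k2: at (s, t) = (-0.397080, 1.285484), (ds/dtau, dt/dtau) = (-1.829429, 0.675736); Gamma_sss = 0.000000, Gamma_sst = 0.013616, Gamma_stt = -0.096825, Gamma_tss = 0.000000, Gamma_tst = -0.101031, Gamma_ttt = 0.718445; k2 = (-1.829429, 0.675736, 0.077877, -0.577848)
  k3: at (s, t) = (-0.396861, 1.283872), (ds/dtau, dt/dtau) = (-1.829917, 0.679071); Gamma_sss = 0.000000, Gamma_sst = 0.013632, Gamma_stt = -0.096937, Gamma_tss = 0.000000, Gamma_tst = -0.101151, Gamma_ttt = 0.719293; k3 = (-1.829917, 0.679071, 0.078580, -0.583081)
  k4: at (s, t) = (-0.488381, 1.317993), (ds/dtau, dt/dtau) = (-1.825953, 0.649656); Gamma_sss = 0.000000, Gamma_sst = 0.013082, Gamma_stt = -0.093026, Gamma_tss = 0.000000, Gamma_tst = -0.097874, Gamma_ttt = 0.695992; k4 = (-1.825953, 0.649656, 0.070298, -0.525949)
  Y <- Y + (h/6)(k1 + 2k2 + 2k3 + k4): s = -0.4884, t = 1.3179, ds/dtau = -1.8260, dt/dtau = 0.6498


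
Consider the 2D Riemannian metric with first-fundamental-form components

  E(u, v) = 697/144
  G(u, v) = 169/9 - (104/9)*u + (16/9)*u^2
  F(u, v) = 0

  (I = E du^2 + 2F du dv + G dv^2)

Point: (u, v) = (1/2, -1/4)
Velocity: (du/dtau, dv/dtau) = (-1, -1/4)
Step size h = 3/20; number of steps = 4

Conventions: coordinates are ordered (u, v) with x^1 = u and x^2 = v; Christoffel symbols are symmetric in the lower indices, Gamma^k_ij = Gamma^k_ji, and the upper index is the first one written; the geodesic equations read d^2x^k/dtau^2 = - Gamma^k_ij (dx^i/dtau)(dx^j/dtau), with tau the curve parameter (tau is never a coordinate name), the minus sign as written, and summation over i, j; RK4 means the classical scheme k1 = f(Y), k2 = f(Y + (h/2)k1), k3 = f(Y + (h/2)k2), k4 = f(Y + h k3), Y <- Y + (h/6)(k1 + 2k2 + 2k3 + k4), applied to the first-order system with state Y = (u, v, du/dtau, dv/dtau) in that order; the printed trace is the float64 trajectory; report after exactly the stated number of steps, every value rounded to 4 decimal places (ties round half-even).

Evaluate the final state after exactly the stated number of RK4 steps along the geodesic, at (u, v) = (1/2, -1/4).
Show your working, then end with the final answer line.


f(Y) = (du/dtau, dv/dtau, -Gamma^u_ij Y'^i Y'^j, -Gamma^v_ij Y'^i Y'^j) with the Gammas evaluated at the stage position; h = 0.150000; intermediate values shown to 6 dp
step 0: u = 0.5000, v = -0.2500, du/dtau = -1.0000, dv/dtau = -0.2500
step 1:
  k1: at (u, v) = (0.500000, -0.250000), (du/dtau, dv/dtau) = (-1.000000, -0.250000); Gamma_uuu = 0.000000, Gamma_uuv = 0.000000, Gamma_uvv = 1.010043, Gamma_vuu = 0.000000, Gamma_vuv = -0.363636, Gamma_vvv = 0.000000; k1 = (-1.000000, -0.250000, -0.063128, 0.181818)
  k2: at (u, v) = (0.425000, -0.268750), (du/dtau, dv/dtau) = (-1.004735, -0.236364); Gamma_uuu = 0.000000, Gamma_uuv = 0.000000, Gamma_uvv = 1.037590, Gamma_vuu = 0.000000, Gamma_vuv = -0.353982, Gamma_vvv = 0.000000; k2 = (-1.004735, -0.236364, -0.057968, 0.168129)
  k3: at (u, v) = (0.424645, -0.267727), (du/dtau, dv/dtau) = (-1.004348, -0.237390); Gamma_uuu = 0.000000, Gamma_uuv = 0.000000, Gamma_uvv = 1.037720, Gamma_vuu = 0.000000, Gamma_vuv = -0.353938, Gamma_vvv = 0.000000; k3 = (-1.004348, -0.237390, -0.058480, 0.168773)
  k4: at (u, v) = (0.349348, -0.285609), (du/dtau, dv/dtau) = (-1.008772, -0.224684); Gamma_uuu = 0.000000, Gamma_uuv = 0.000000, Gamma_uvv = 1.065376, Gamma_vuu = 0.000000, Gamma_vuv = -0.344750, Gamma_vvv = 0.000000; k4 = (-1.008772, -0.224684, -0.053783, 0.156279)
  Y <- Y + (h/6)(k1 + 2k2 + 2k3 + k4): u = 0.3493, v = -0.2856, du/dtau = -1.0087, dv/dtau = -0.2247
step 2:
  k1: at (u, v) = (0.349327, -0.285555), (du/dtau, dv/dtau) = (-1.008745, -0.224702); Gamma_uuu = 0.000000, Gamma_uuv = 0.000000, Gamma_uvv = 1.065384, Gamma_vuu = 0.000000, Gamma_vuv = -0.344748, Gamma_vvv = 0.000000; k1 = (-1.008745, -0.224702, -0.053792, 0.156286)
  k2: at (u, v) = (0.273671, -0.302407), (du/dtau, dv/dtau) = (-1.012780, -0.212981); Gamma_uuu = 0.000000, Gamma_uuv = 0.000000, Gamma_uvv = 1.093171, Gamma_vuu = 0.000000, Gamma_vuv = -0.335984, Gamma_vvv = 0.000000; k2 = (-1.012780, -0.212981, -0.049587, 0.144946)
  k3: at (u, v) = (0.273368, -0.301528), (du/dtau, dv/dtau) = (-1.012464, -0.213832); Gamma_uuu = 0.000000, Gamma_uuv = 0.000000, Gamma_uvv = 1.093282, Gamma_vuu = 0.000000, Gamma_vuv = -0.335950, Gamma_vvv = 0.000000; k3 = (-1.012464, -0.213832, -0.049989, 0.145464)
  k4: at (u, v) = (0.197457, -0.317630), (du/dtau, dv/dtau) = (-1.016244, -0.202883); Gamma_uuu = 0.000000, Gamma_uuv = 0.000000, Gamma_uvv = 1.121164, Gamma_vuu = 0.000000, Gamma_vuv = -0.327596, Gamma_vvv = 0.000000; k4 = (-1.016244, -0.202883, -0.046149, 0.135086)
  Y <- Y + (h/6)(k1 + 2k2 + 2k3 + k4): u = 0.1974, v = -0.3176, du/dtau = -1.0162, dv/dtau = -0.2029
step 3:
  k1: at (u, v) = (0.197440, -0.317585), (du/dtau, dv/dtau) = (-1.016223, -0.202898); Gamma_uuu = 0.000000, Gamma_uuv = 0.000000, Gamma_uvv = 1.121170, Gamma_vuu = 0.000000, Gamma_vuv = -0.327594, Gamma_vvv = 0.000000; k1 = (-1.016223, -0.202898, -0.046156, 0.135093)
  k2: at (u, v) = (0.121223, -0.332802), (du/dtau, dv/dtau) = (-1.019684, -0.192766); Gamma_uuu = 0.000000, Gamma_uuv = 0.000000, Gamma_uvv = 1.149163, Gamma_vuu = 0.000000, Gamma_vuv = -0.319614, Gamma_vvv = 0.000000; k2 = (-1.019684, -0.192766, -0.042701, 0.125647)
  k3: at (u, v) = (0.120963, -0.332042), (du/dtau, dv/dtau) = (-1.019425, -0.193474); Gamma_uuu = 0.000000, Gamma_uuv = 0.000000, Gamma_uvv = 1.149259, Gamma_vuu = 0.000000, Gamma_vuv = -0.319587, Gamma_vvv = 0.000000; k3 = (-1.019425, -0.193474, -0.043019, 0.126066)
  k4: at (u, v) = (0.044526, -0.346606), (du/dtau, dv/dtau) = (-1.022675, -0.183988); Gamma_uuu = 0.000000, Gamma_uuv = 0.000000, Gamma_uvv = 1.177333, Gamma_vuu = 0.000000, Gamma_vuv = -0.311966, Gamma_vvv = 0.000000; k4 = (-1.022675, -0.183988, -0.039854, 0.117399)
  Y <- Y + (h/6)(k1 + 2k2 + 2k3 + k4): u = 0.0445, v = -0.3466, du/dtau = -1.0227, dv/dtau = -0.1840
step 4:
  k1: at (u, v) = (0.044512, -0.346569), (du/dtau, dv/dtau) = (-1.022659, -0.184000); Gamma_uuu = 0.000000, Gamma_uuv = 0.000000, Gamma_uvv = 1.177339, Gamma_vuu = 0.000000, Gamma_vuv = -0.311965, Gamma_vvv = 0.000000; k1 = (-1.022659, -0.184000, -0.039860, 0.117404)
  k2: at (u, v) = (-0.032188, -0.360369), (du/dtau, dv/dtau) = (-1.025648, -0.175194); Gamma_uuu = 0.000000, Gamma_uuv = 0.000000, Gamma_uvv = 1.205509, Gamma_vuu = 0.000000, Gamma_vuv = -0.304675, Gamma_vvv = 0.000000; k2 = (-1.025648, -0.175194, -0.037001, 0.109493)
  k3: at (u, v) = (-0.032412, -0.359709), (du/dtau, dv/dtau) = (-1.025434, -0.175788); Gamma_uuu = 0.000000, Gamma_uuv = 0.000000, Gamma_uvv = 1.205592, Gamma_vuu = 0.000000, Gamma_vuv = -0.304654, Gamma_vvv = 0.000000; k3 = (-1.025434, -0.175788, -0.037254, 0.109833)
  k4: at (u, v) = (-0.109303, -0.372937), (du/dtau, dv/dtau) = (-1.028247, -0.167525); Gamma_uuu = 0.000000, Gamma_uuv = 0.000000, Gamma_uvv = 1.233833, Gamma_vuu = 0.000000, Gamma_vuv = -0.297681, Gamma_vvv = 0.000000; k4 = (-1.028247, -0.167525, -0.034627, 0.102555)
  Y <- Y + (h/6)(k1 + 2k2 + 2k3 + k4): u = -0.1093, v = -0.3729, du/dtau = -1.0282, dv/dtau = -0.1675

Answer: u = -0.1093, v = -0.3729, du/dtau = -1.0282, dv/dtau = -0.1675
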